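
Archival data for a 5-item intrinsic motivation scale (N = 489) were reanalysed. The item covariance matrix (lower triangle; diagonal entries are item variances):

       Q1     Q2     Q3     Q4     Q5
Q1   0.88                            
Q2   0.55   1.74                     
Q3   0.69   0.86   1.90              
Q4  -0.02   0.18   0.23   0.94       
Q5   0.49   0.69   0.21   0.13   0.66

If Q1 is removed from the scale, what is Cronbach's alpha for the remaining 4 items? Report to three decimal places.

Remaining items: Q2, Q3, Q4, Q5 (k = 4).
Σσᵢ² = 1.74 + 1.90 + 0.94 + 0.66 = 5.24
σ²_total = 5.24 + 2 × 2.30 = 9.84
α (item deleted) = (4/3)·(1 − 5.24/9.84) = 0.623

Cronbach's alpha = 0.623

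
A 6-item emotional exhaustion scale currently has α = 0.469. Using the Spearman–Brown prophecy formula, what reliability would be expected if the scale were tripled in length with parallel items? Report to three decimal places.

Length factor m = 3
α' = m·α / (1 + (m−1)·α)
   = 3 × 0.469 / (1 + (3 − 1) × 0.469)
   = 1.4070 / 1.9380 = 0.726

predicted reliability = 0.726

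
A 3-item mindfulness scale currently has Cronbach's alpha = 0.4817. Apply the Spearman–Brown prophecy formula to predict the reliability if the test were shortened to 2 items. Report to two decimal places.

Length factor m = 2/3 = 0.6667
α' = m·α / (1 − (1−m)·α)
   = 2/3 × 0.4817 / (1 − (1 − 2/3) × 0.4817)
   = 0.3211 / 0.8394 = 0.38

predicted reliability = 0.38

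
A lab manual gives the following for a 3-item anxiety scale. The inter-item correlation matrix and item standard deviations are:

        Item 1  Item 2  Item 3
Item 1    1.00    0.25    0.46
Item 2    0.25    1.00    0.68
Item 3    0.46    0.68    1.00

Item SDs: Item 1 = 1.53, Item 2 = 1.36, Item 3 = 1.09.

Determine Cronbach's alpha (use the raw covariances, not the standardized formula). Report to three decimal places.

α = 0.691

Σσ²ᵢ = 1.53² + 1.36² + 1.09² = 5.3786
Covariances σ_ij = r_ij · s_i · s_j:
  σ(Item 1,Item 2) = 0.25 × 1.53 × 1.36 = 0.5202
  σ(Item 1,Item 3) = 0.46 × 1.53 × 1.09 = 0.7671
  σ(Item 2,Item 3) = 0.68 × 1.36 × 1.09 = 1.0080
σ²_T = Σσ²ᵢ + 2·Σσ_ij = 5.3786 + 2 × 2.2953 = 9.9692
α = (3/2)·(1 − 5.3786/9.9692) = 0.691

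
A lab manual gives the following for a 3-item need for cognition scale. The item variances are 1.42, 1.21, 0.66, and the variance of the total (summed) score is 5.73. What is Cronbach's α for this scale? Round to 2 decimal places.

Σσ²ᵢ = 1.42 + 1.21 + 0.66 = 3.29
α = (k/(k−1))·(1 − Σσ²ᵢ/σ²_T) = (3/2)·(1 − 3.29/5.73) = 0.64

Cronbach's α = 0.64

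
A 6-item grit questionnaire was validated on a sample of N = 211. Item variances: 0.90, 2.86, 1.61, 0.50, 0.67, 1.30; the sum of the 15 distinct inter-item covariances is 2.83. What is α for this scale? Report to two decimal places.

α = 0.50

sum of item variances = 0.90 + 2.86 + 1.61 + 0.50 + 0.67 + 1.30 = 7.84
Sum of distinct covariances = 2.83
Var(T) = sum of item variances + 2·Σcov = 7.84 + 2 × 2.83 = 13.50
α = (6/5)·(1 − 7.84/13.50) = 0.50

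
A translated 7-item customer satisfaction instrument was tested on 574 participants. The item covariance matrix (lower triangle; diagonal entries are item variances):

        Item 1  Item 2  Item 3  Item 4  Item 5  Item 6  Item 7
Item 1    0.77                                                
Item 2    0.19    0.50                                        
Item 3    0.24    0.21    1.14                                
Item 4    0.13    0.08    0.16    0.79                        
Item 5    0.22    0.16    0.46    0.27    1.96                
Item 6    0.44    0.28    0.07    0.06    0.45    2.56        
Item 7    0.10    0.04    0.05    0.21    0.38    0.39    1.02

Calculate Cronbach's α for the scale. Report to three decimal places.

Cronbach's α = 0.598

sum of item variances = 0.77 + 0.50 + 1.14 + 0.79 + 1.96 + 2.56 + 1.02 = 8.74
Sum of the distinct covariances = 4.59
total variance = 8.74 + 2 × 4.59 = 17.92
α = (k/(k−1))·(1 − sum of item variances/total variance) = (7/6)·(1 − 8.74/17.92) = 0.598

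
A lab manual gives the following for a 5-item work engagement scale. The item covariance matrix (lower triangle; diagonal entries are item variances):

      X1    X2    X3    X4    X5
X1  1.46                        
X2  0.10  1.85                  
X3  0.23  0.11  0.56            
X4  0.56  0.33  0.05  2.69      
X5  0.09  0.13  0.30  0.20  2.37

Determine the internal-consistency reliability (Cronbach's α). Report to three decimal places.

sum of item variances = 1.46 + 1.85 + 0.56 + 2.69 + 2.37 = 8.93
Sum of off-diagonal covariances = 2.10
Var(T) = 8.93 + 2 × 2.10 = 13.13
α = (k/(k−1))·(1 − sum of item variances/Var(T)) = (5/4)·(1 − 8.93/13.13) = 0.400

Cronbach's α = 0.400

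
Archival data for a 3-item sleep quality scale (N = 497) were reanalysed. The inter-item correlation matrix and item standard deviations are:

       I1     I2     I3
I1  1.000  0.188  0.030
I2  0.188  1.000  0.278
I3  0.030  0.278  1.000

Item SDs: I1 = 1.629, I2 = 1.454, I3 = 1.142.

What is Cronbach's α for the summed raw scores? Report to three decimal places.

Cronbach's α = 0.361

Σσ²ᵢ = 1.629² + 1.454² + 1.142² = 6.0719
Covariances σ_ij = r_ij · s_i · s_j:
  σ(I1,I2) = 0.188 × 1.629 × 1.454 = 0.4453
  σ(I1,I3) = 0.030 × 1.629 × 1.142 = 0.0558
  σ(I2,I3) = 0.278 × 1.454 × 1.142 = 0.4616
σ²_T = Σσ²ᵢ + 2·Σσ_ij = 6.0719 + 2 × 0.9627 = 7.9973
α = (3/2)·(1 − 6.0719/7.9973) = 0.361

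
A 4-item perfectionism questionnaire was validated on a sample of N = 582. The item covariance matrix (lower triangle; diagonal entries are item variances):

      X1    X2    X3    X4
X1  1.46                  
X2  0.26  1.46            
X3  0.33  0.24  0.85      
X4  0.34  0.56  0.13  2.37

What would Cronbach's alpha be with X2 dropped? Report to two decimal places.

Remaining items: X1, X3, X4 (k = 3).
Σσ²ᵢ = 1.46 + 0.85 + 2.37 = 4.68
σ²_T = 4.68 + 2 × 0.80 = 6.28
α (item deleted) = (3/2)·(1 − 4.68/6.28) = 0.38

Cronbach's alpha = 0.38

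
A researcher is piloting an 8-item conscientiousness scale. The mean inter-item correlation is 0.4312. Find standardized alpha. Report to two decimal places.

Standardized α = k·r̄ / (1 + (k−1)·r̄) = 8 × 0.4312 / (1 + 7 × 0.4312)
  = 3.4496 / 4.0184 = 0.86

standardized alpha = 0.86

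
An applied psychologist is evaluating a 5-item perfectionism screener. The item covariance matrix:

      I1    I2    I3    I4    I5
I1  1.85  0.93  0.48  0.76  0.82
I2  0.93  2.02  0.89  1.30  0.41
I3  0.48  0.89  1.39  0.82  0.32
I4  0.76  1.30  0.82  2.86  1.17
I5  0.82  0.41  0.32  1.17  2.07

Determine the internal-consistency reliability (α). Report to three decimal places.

α = 0.760

ΣVar(i) = 1.85 + 2.02 + 1.39 + 2.86 + 2.07 = 10.19
Σ_{i<j} σ_ij = 7.90
σ²_T = 10.19 + 2 × 7.90 = 25.99
α = (k/(k−1))·(1 − ΣVar(i)/σ²_T) = (5/4)·(1 − 10.19/25.99) = 0.760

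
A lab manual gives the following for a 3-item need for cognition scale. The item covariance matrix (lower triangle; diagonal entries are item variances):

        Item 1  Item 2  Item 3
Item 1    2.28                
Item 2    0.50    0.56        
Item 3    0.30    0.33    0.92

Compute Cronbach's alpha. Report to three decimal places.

α = 0.563

Σσ²ᵢ = 2.28 + 0.56 + 0.92 = 3.76
Sum of the distinct covariances = 1.13
Var(T) = 3.76 + 2 × 1.13 = 6.02
α = (k/(k−1))·(1 − Σσ²ᵢ/Var(T)) = (3/2)·(1 − 3.76/6.02) = 0.563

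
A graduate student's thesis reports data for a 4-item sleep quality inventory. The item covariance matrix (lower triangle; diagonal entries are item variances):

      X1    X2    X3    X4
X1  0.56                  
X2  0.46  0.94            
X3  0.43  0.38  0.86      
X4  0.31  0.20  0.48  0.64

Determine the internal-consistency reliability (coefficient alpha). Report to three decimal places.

coefficient alpha = 0.801

Σσ²ᵢ = 0.56 + 0.94 + 0.86 + 0.64 = 3.00
Σ_{i<j} σ_ij = 2.26
Var(T) = 3.00 + 2 × 2.26 = 7.52
α = (k/(k−1))·(1 − Σσ²ᵢ/Var(T)) = (4/3)·(1 − 3.00/7.52) = 0.801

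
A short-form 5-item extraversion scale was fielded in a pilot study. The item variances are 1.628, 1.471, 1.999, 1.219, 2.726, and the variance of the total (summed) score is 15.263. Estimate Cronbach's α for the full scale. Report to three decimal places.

Cronbach's α = 0.509

ΣVar(i) = 1.628 + 1.471 + 1.999 + 1.219 + 2.726 = 9.043
α = (k/(k−1))·(1 − ΣVar(i)/σ²_total) = (5/4)·(1 − 9.043/15.263) = 0.509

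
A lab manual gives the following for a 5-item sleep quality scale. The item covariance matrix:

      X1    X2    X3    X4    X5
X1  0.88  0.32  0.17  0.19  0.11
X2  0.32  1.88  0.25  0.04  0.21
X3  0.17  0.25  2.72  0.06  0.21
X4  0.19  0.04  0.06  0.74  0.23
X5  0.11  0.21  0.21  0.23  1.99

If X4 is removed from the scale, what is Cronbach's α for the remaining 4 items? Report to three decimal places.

Remaining items: X1, X2, X3, X5 (k = 4).
sum of item variances = 0.88 + 1.88 + 2.72 + 1.99 = 7.47
total variance = 7.47 + 2 × 1.27 = 10.01
α (item deleted) = (4/3)·(1 − 7.47/10.01) = 0.338

α = 0.338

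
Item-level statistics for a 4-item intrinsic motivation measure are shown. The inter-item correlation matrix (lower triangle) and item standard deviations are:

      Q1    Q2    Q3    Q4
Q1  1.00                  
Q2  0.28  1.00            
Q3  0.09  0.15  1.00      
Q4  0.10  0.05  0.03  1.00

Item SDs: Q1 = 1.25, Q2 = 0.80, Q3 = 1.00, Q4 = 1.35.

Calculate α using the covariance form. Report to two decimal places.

Σσ²ᵢ = 1.25² + 0.80² + 1.00² + 1.35² = 5.0250
Covariances σ_ij = r_ij · s_i · s_j:
  σ(Q1,Q2) = 0.28 × 1.25 × 0.80 = 0.2800
  σ(Q1,Q3) = 0.09 × 1.25 × 1.00 = 0.1125
  σ(Q1,Q4) = 0.10 × 1.25 × 1.35 = 0.1688
  σ(Q2,Q3) = 0.15 × 0.80 × 1.00 = 0.1200
  σ(Q2,Q4) = 0.05 × 0.80 × 1.35 = 0.0540
  σ(Q3,Q4) = 0.03 × 1.00 × 1.35 = 0.0405
σ²_T = Σσ²ᵢ + 2·Σσ_ij = 5.0250 + 2 × 0.7758 = 6.5766
α = (4/3)·(1 − 5.0250/6.5766) = 0.31

α = 0.31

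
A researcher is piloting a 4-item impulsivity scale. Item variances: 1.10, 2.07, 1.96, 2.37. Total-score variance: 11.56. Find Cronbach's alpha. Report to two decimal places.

α = 0.47

Σσᵢ² = 1.10 + 2.07 + 1.96 + 2.37 = 7.50
α = (k/(k−1))·(1 − Σσᵢ²/σ²_total) = (4/3)·(1 − 7.50/11.56) = 0.47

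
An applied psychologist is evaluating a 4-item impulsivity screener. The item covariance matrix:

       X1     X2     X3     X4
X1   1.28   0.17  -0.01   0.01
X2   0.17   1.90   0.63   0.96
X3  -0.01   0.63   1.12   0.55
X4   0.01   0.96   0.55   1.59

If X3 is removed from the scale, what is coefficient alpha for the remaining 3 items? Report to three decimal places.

Remaining items: X1, X2, X4 (k = 3).
sum of item variances = 1.28 + 1.90 + 1.59 = 4.77
σ²_total = 4.77 + 2 × 1.14 = 7.05
α (item deleted) = (3/2)·(1 − 4.77/7.05) = 0.485

α = 0.485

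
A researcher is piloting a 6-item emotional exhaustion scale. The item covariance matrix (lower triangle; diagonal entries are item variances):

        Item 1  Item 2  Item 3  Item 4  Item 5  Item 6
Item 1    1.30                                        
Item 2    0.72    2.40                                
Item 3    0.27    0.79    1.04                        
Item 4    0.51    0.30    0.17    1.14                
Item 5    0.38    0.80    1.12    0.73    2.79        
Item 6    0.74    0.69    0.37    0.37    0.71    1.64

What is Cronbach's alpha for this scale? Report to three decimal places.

α = 0.753

Σσ²ᵢ = 1.30 + 2.40 + 1.04 + 1.14 + 2.79 + 1.64 = 10.31
Σ_{i<j} σ_ij = 8.67
total variance = 10.31 + 2 × 8.67 = 27.65
α = (k/(k−1))·(1 − Σσ²ᵢ/total variance) = (6/5)·(1 − 10.31/27.65) = 0.753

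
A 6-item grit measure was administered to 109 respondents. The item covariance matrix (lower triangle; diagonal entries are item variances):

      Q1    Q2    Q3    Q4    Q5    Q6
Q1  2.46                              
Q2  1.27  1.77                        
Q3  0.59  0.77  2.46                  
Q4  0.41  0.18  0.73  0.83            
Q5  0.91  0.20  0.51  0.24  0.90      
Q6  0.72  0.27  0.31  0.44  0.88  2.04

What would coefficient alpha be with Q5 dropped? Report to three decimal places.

α = 0.679

Remaining items: Q1, Q2, Q3, Q4, Q6 (k = 5).
Σσ²ᵢ = 2.46 + 1.77 + 2.46 + 0.83 + 2.04 = 9.56
total variance = 9.56 + 2 × 5.69 = 20.94
α (item deleted) = (5/4)·(1 − 9.56/20.94) = 0.679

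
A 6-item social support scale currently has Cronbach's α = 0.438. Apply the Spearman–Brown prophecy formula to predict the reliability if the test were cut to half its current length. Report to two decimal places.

predicted reliability = 0.28

Length factor m = 1/2
α' = m·α / (1 − (1−m)·α)
   = 1/2 × 0.438 / (1 − (1 − 1/2) × 0.438)
   = 0.2190 / 0.7810 = 0.28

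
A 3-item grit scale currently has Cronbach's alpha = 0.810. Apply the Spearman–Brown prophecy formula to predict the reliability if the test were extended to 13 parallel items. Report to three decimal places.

predicted reliability = 0.949

Length factor m = 13/3 = 4.3333
α' = m·α / (1 + (m−1)·α)
   = 13/3 × 0.810 / (1 + (13/3 − 1) × 0.810)
   = 3.5100 / 3.7000 = 0.949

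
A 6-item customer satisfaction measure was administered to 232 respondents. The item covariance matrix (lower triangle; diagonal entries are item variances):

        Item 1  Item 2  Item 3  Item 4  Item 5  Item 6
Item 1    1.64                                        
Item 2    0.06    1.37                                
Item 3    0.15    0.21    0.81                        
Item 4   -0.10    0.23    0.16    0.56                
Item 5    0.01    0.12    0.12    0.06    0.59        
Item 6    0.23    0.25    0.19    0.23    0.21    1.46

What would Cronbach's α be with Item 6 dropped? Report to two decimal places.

Cronbach's α = 0.36

Remaining items: Item 1, Item 2, Item 3, Item 4, Item 5 (k = 5).
Σσ²ᵢ = 1.64 + 1.37 + 0.81 + 0.56 + 0.59 = 4.97
σ²_T = 4.97 + 2 × 1.02 = 7.01
α (item deleted) = (5/4)·(1 − 4.97/7.01) = 0.36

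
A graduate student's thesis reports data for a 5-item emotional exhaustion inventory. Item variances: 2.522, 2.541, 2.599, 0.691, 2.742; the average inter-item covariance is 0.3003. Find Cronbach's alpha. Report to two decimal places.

sum of item variances = 2.522 + 2.541 + 2.599 + 0.691 + 2.742 = 11.095
Sum of the 10 distinct covariances = 10 × 0.3003 = 3.0030
Var(T) = sum of item variances + 2·Σcov = 11.095 + 2 × 3.0030 = 17.1010
α = (5/4)·(1 − 11.095/17.1010) = 0.44

Cronbach's alpha = 0.44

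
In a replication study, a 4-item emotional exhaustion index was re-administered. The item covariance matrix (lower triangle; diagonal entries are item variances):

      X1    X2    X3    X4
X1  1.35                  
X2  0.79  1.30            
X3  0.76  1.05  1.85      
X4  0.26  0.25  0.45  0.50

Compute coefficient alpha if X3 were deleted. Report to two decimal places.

α = 0.68

Remaining items: X1, X2, X4 (k = 3).
sum of item variances = 1.35 + 1.30 + 0.50 = 3.15
σ²_T = 3.15 + 2 × 1.30 = 5.75
α (item deleted) = (3/2)·(1 − 3.15/5.75) = 0.68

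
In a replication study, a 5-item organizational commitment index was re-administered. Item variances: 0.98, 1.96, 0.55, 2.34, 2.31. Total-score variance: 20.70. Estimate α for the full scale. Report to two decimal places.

α = 0.76

sum of item variances = 0.98 + 1.96 + 0.55 + 2.34 + 2.31 = 8.14
α = (k/(k−1))·(1 − sum of item variances/σ²_total) = (5/4)·(1 − 8.14/20.70) = 0.76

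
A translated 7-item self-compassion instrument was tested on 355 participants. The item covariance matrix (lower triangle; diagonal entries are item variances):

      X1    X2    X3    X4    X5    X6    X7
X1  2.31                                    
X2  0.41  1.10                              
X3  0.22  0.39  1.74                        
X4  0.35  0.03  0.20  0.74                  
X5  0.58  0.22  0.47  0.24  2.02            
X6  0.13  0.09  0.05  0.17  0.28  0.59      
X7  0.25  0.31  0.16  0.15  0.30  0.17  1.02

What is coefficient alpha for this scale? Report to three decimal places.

coefficient alpha = 0.607

sum of item variances = 2.31 + 1.10 + 1.74 + 0.74 + 2.02 + 0.59 + 1.02 = 9.52
Sum of off-diagonal covariances = 5.17
total variance = 9.52 + 2 × 5.17 = 19.86
α = (k/(k−1))·(1 − sum of item variances/total variance) = (7/6)·(1 − 9.52/19.86) = 0.607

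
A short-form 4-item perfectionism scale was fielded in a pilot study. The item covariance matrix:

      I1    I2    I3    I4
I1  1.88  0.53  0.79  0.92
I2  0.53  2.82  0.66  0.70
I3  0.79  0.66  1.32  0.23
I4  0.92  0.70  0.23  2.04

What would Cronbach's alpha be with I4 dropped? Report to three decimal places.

Cronbach's alpha = 0.595

Remaining items: I1, I2, I3 (k = 3).
Σσ²ᵢ = 1.88 + 2.82 + 1.32 = 6.02
σ²_T = 6.02 + 2 × 1.98 = 9.98
α (item deleted) = (3/2)·(1 − 6.02/9.98) = 0.595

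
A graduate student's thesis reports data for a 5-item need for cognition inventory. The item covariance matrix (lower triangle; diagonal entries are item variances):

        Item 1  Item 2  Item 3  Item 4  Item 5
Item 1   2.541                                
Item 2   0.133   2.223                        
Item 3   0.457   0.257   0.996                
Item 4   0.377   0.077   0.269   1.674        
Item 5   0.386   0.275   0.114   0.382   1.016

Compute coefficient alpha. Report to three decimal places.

Σσ²ᵢ = 2.541 + 2.223 + 0.996 + 1.674 + 1.016 = 8.450
Sum of the distinct covariances = 2.727
Var(T) = 8.450 + 2 × 2.727 = 13.904
α = (k/(k−1))·(1 − Σσ²ᵢ/Var(T)) = (5/4)·(1 − 8.450/13.904) = 0.490

α = 0.490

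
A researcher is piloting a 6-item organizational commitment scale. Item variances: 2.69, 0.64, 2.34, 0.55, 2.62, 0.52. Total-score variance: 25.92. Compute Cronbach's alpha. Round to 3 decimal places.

Cronbach's alpha = 0.767

Σσᵢ² = 2.69 + 0.64 + 2.34 + 0.55 + 2.62 + 0.52 = 9.36
α = (k/(k−1))·(1 − Σσᵢ²/σ²_total) = (6/5)·(1 − 9.36/25.92) = 0.767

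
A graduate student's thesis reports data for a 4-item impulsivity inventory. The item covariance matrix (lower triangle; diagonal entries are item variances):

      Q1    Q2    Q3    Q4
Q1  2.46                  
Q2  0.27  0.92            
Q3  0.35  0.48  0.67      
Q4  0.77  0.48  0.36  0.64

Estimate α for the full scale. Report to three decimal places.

α = 0.715

ΣVar(i) = 2.46 + 0.92 + 0.67 + 0.64 = 4.69
Sum of the distinct covariances = 2.71
total variance = 4.69 + 2 × 2.71 = 10.11
α = (k/(k−1))·(1 − ΣVar(i)/total variance) = (4/3)·(1 − 4.69/10.11) = 0.715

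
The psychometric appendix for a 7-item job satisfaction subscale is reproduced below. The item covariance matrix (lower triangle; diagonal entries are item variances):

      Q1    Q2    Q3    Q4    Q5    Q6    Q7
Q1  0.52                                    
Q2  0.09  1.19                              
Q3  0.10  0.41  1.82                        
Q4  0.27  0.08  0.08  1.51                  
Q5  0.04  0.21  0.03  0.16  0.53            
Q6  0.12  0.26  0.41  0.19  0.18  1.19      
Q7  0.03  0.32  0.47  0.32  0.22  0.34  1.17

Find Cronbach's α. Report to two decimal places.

ΣVar(i) = 0.52 + 1.19 + 1.82 + 1.51 + 0.53 + 1.19 + 1.17 = 7.93
Sum of the distinct covariances = 4.33
σ²_total = 7.93 + 2 × 4.33 = 16.59
α = (k/(k−1))·(1 − ΣVar(i)/σ²_total) = (7/6)·(1 − 7.93/16.59) = 0.61

α = 0.61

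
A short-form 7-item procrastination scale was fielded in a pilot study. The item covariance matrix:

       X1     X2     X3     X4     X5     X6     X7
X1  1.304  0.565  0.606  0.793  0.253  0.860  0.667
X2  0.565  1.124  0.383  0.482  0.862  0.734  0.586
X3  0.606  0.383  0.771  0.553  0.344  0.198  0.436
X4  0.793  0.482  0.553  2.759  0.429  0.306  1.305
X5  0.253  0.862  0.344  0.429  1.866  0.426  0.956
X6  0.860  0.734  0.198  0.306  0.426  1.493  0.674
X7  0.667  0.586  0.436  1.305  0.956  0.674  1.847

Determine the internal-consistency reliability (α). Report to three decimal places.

α = 0.805

Σσ²ᵢ = 1.304 + 1.124 + 0.771 + 2.759 + 1.866 + 1.493 + 1.847 = 11.164
Sum of the distinct covariances = 12.418
σ²_T = 11.164 + 2 × 12.418 = 36.000
α = (k/(k−1))·(1 − Σσ²ᵢ/σ²_T) = (7/6)·(1 − 11.164/36.000) = 0.805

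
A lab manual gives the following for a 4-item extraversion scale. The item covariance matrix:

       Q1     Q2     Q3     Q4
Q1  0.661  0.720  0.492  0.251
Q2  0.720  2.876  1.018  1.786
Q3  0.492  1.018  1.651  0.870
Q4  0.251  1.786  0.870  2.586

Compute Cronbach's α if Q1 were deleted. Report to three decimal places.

Remaining items: Q2, Q3, Q4 (k = 3).
Σσ²ᵢ = 2.876 + 1.651 + 2.586 = 7.113
σ²_total = 7.113 + 2 × 3.674 = 14.461
α (item deleted) = (3/2)·(1 − 7.113/14.461) = 0.762

α = 0.762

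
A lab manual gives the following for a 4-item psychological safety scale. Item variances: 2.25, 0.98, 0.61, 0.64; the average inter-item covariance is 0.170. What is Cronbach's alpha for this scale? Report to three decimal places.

Cronbach's alpha = 0.417

Σσ²ᵢ = 2.25 + 0.98 + 0.61 + 0.64 = 4.48
Sum of the 6 distinct covariances = 6 × 0.170 = 1.020
σ²_T = Σσ²ᵢ + 2·Σcov = 4.48 + 2 × 1.020 = 6.520
α = (4/3)·(1 − 4.48/6.520) = 0.417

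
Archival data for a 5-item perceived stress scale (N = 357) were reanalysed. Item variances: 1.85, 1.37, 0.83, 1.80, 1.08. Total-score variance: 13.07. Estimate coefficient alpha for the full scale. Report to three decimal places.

ΣVar(i) = 1.85 + 1.37 + 0.83 + 1.80 + 1.08 = 6.93
α = (k/(k−1))·(1 − ΣVar(i)/total variance) = (5/4)·(1 − 6.93/13.07) = 0.587

coefficient alpha = 0.587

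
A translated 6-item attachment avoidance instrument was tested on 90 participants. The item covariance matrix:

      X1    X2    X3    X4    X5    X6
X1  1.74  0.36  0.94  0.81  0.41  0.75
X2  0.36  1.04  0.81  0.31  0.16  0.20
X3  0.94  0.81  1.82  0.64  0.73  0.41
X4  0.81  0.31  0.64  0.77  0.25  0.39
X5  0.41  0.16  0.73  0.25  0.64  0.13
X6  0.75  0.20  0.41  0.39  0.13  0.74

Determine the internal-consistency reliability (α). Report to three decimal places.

α = 0.821

Σσ²ᵢ = 1.74 + 1.04 + 1.82 + 0.77 + 0.64 + 0.74 = 6.75
Sum of the distinct covariances = 7.30
σ²_total = 6.75 + 2 × 7.30 = 21.35
α = (k/(k−1))·(1 − Σσ²ᵢ/σ²_total) = (6/5)·(1 − 6.75/21.35) = 0.821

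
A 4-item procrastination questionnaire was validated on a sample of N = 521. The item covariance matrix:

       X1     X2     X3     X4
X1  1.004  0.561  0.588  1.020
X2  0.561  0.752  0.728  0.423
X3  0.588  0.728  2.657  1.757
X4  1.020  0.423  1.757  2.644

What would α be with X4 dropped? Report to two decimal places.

α = 0.69

Remaining items: X1, X2, X3 (k = 3).
Σσ²ᵢ = 1.004 + 0.752 + 2.657 = 4.413
Var(T) = 4.413 + 2 × 1.877 = 8.167
α (item deleted) = (3/2)·(1 − 4.413/8.167) = 0.69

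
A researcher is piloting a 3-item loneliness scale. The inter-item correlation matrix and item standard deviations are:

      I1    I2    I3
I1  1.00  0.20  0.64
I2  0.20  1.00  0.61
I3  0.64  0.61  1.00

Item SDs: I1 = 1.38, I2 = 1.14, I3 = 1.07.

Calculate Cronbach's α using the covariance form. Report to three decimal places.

α = 0.719

Σσ²ᵢ = 1.38² + 1.14² + 1.07² = 4.3489
Covariances σ_ij = r_ij · s_i · s_j:
  σ(I1,I2) = 0.20 × 1.38 × 1.14 = 0.3146
  σ(I1,I3) = 0.64 × 1.38 × 1.07 = 0.9450
  σ(I2,I3) = 0.61 × 1.14 × 1.07 = 0.7441
σ²_T = Σσ²ᵢ + 2·Σσ_ij = 4.3489 + 2 × 2.0037 = 8.3563
α = (3/2)·(1 − 4.3489/8.3563) = 0.719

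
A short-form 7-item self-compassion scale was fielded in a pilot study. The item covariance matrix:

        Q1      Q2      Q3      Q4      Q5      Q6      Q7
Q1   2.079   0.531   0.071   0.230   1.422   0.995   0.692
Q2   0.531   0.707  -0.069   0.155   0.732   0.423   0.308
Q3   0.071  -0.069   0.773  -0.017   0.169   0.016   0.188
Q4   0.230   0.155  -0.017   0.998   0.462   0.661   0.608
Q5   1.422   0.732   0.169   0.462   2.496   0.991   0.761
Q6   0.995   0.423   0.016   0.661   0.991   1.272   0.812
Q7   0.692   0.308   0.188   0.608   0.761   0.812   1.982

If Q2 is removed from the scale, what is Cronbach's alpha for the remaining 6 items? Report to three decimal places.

Remaining items: Q1, Q3, Q4, Q5, Q6, Q7 (k = 6).
Σσ²ᵢ = 2.079 + 0.773 + 0.998 + 2.496 + 1.272 + 1.982 = 9.600
Var(T) = 9.600 + 2 × 8.061 = 25.722
α (item deleted) = (6/5)·(1 − 9.600/25.722) = 0.752

α = 0.752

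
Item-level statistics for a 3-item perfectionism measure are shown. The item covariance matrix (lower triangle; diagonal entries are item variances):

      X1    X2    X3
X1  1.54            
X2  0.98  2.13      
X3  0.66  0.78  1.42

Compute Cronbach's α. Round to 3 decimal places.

Σσ²ᵢ = 1.54 + 2.13 + 1.42 = 5.09
Σ_{i<j} σ_ij = 2.42
Var(T) = 5.09 + 2 × 2.42 = 9.93
α = (k/(k−1))·(1 − Σσ²ᵢ/Var(T)) = (3/2)·(1 − 5.09/9.93) = 0.731

α = 0.731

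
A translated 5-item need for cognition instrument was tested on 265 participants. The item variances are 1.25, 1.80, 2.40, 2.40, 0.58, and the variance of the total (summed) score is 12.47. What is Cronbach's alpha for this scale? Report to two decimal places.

sum of item variances = 1.25 + 1.80 + 2.40 + 2.40 + 0.58 = 8.43
α = (k/(k−1))·(1 − sum of item variances/σ²_T) = (5/4)·(1 − 8.43/12.47) = 0.40

α = 0.40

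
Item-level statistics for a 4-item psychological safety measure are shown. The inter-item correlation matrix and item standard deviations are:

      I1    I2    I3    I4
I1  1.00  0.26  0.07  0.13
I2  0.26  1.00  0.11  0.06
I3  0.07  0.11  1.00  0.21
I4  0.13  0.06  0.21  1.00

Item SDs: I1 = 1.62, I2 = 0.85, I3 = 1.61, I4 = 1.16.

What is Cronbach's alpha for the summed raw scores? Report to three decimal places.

Σσ²ᵢ = 1.62² + 0.85² + 1.61² + 1.16² = 7.2846
Covariances σ_ij = r_ij · s_i · s_j:
  σ(I1,I2) = 0.26 × 1.62 × 0.85 = 0.3580
  σ(I1,I3) = 0.07 × 1.62 × 1.61 = 0.1826
  σ(I1,I4) = 0.13 × 1.62 × 1.16 = 0.2443
  σ(I2,I3) = 0.11 × 0.85 × 1.61 = 0.1505
  σ(I2,I4) = 0.06 × 0.85 × 1.16 = 0.0592
  σ(I3,I4) = 0.21 × 1.61 × 1.16 = 0.3922
σ²_T = Σσ²ᵢ + 2·Σσ_ij = 7.2846 + 2 × 1.3868 = 10.0582
α = (4/3)·(1 − 7.2846/10.0582) = 0.368

α = 0.368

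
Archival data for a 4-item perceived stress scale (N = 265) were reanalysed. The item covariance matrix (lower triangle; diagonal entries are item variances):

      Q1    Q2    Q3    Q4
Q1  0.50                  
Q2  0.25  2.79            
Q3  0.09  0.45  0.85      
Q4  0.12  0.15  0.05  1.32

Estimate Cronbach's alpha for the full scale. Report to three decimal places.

Cronbach's alpha = 0.385

Σσ²ᵢ = 0.50 + 2.79 + 0.85 + 1.32 = 5.46
Sum of off-diagonal covariances = 1.11
Var(T) = 5.46 + 2 × 1.11 = 7.68
α = (k/(k−1))·(1 − Σσ²ᵢ/Var(T)) = (4/3)·(1 − 5.46/7.68) = 0.385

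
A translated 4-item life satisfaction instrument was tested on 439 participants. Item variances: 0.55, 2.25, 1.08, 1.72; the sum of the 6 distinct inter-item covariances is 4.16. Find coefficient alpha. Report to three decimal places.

Σσᵢ² = 0.55 + 2.25 + 1.08 + 1.72 = 5.60
Sum of distinct covariances = 4.16
σ²_total = Σσᵢ² + 2·Σcov = 5.60 + 2 × 4.16 = 13.92
α = (4/3)·(1 − 5.60/13.92) = 0.797

α = 0.797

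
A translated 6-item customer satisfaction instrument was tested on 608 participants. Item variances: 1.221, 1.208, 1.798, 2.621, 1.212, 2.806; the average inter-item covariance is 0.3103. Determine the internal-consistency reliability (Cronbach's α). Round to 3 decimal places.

Σσᵢ² = 1.221 + 1.208 + 1.798 + 2.621 + 1.212 + 2.806 = 10.866
Sum of the 15 distinct covariances = 15 × 0.3103 = 4.6545
total variance = Σσᵢ² + 2·Σcov = 10.866 + 2 × 4.6545 = 20.1750
α = (6/5)·(1 − 10.866/20.1750) = 0.554

Cronbach's α = 0.554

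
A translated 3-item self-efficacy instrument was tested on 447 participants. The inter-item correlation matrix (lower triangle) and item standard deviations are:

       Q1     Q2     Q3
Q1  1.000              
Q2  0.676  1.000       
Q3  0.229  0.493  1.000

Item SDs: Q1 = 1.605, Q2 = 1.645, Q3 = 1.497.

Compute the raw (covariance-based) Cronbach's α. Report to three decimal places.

Cronbach's α = 0.728

Σσ²ᵢ = 1.605² + 1.645² + 1.497² = 7.5231
Covariances σ_ij = r_ij · s_i · s_j:
  σ(Q1,Q2) = 0.676 × 1.605 × 1.645 = 1.7848
  σ(Q1,Q3) = 0.229 × 1.605 × 1.497 = 0.5502
  σ(Q2,Q3) = 0.493 × 1.645 × 1.497 = 1.2140
σ²_T = Σσ²ᵢ + 2·Σσ_ij = 7.5231 + 2 × 3.5490 = 14.6211
α = (3/2)·(1 − 7.5231/14.6211) = 0.728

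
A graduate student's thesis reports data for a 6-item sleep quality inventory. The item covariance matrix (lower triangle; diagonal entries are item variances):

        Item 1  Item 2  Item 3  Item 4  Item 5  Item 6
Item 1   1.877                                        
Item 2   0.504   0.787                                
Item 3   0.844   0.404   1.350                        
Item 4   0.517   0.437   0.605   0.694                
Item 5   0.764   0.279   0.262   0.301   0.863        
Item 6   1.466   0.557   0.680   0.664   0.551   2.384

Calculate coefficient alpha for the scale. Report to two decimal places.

Σσ²ᵢ = 1.877 + 0.787 + 1.350 + 0.694 + 0.863 + 2.384 = 7.955
Sum of the distinct covariances = 8.835
total variance = 7.955 + 2 × 8.835 = 25.625
α = (k/(k−1))·(1 − Σσ²ᵢ/total variance) = (6/5)·(1 − 7.955/25.625) = 0.83

coefficient alpha = 0.83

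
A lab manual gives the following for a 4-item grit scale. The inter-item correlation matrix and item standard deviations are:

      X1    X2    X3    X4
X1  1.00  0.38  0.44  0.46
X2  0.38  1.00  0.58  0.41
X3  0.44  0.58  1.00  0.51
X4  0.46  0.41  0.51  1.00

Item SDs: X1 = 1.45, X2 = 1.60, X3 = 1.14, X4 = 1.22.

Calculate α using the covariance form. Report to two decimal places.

Σσ²ᵢ = 1.45² + 1.60² + 1.14² + 1.22² = 7.4505
Covariances σ_ij = r_ij · s_i · s_j:
  σ(X1,X2) = 0.38 × 1.45 × 1.60 = 0.8816
  σ(X1,X3) = 0.44 × 1.45 × 1.14 = 0.7273
  σ(X1,X4) = 0.46 × 1.45 × 1.22 = 0.8137
  σ(X2,X3) = 0.58 × 1.60 × 1.14 = 1.0579
  σ(X2,X4) = 0.41 × 1.60 × 1.22 = 0.8003
  σ(X3,X4) = 0.51 × 1.14 × 1.22 = 0.7093
σ²_T = Σσ²ᵢ + 2·Σσ_ij = 7.4505 + 2 × 4.9901 = 17.4307
α = (4/3)·(1 − 7.4505/17.4307) = 0.76

α = 0.76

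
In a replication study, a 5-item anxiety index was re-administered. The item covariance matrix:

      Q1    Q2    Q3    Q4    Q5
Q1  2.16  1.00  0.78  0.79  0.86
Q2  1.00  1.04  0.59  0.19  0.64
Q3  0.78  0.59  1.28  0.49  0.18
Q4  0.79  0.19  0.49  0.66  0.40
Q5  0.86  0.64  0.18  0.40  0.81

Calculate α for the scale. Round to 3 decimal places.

α = 0.832

sum of item variances = 2.16 + 1.04 + 1.28 + 0.66 + 0.81 = 5.95
Sum of off-diagonal covariances = 5.92
σ²_total = 5.95 + 2 × 5.92 = 17.79
α = (k/(k−1))·(1 − sum of item variances/σ²_total) = (5/4)·(1 − 5.95/17.79) = 0.832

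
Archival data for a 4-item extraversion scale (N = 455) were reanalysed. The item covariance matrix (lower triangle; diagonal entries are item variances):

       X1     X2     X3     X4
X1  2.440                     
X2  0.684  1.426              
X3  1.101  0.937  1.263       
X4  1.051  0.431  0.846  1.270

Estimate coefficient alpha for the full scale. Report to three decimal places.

Σσᵢ² = 2.440 + 1.426 + 1.263 + 1.270 = 6.399
Sum of the distinct covariances = 5.050
total variance = 6.399 + 2 × 5.050 = 16.499
α = (k/(k−1))·(1 − Σσᵢ²/total variance) = (4/3)·(1 − 6.399/16.499) = 0.816

coefficient alpha = 0.816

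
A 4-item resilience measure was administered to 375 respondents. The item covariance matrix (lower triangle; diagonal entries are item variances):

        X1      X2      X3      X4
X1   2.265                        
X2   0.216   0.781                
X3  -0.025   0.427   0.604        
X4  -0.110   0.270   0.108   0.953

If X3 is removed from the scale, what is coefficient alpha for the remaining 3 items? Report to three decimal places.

Remaining items: X1, X2, X4 (k = 3).
ΣVar(i) = 2.265 + 0.781 + 0.953 = 3.999
σ²_total = 3.999 + 2 × 0.376 = 4.751
α (item deleted) = (3/2)·(1 − 3.999/4.751) = 0.237

coefficient alpha = 0.237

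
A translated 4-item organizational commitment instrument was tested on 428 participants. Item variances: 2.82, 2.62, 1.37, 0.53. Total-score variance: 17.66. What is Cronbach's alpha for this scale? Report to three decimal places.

Cronbach's alpha = 0.779

Σσᵢ² = 2.82 + 2.62 + 1.37 + 0.53 = 7.34
α = (k/(k−1))·(1 − Σσᵢ²/Var(T)) = (4/3)·(1 − 7.34/17.66) = 0.779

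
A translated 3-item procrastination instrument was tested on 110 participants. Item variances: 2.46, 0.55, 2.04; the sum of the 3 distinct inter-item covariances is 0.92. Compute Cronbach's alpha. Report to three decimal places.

α = 0.401

ΣVar(i) = 2.46 + 0.55 + 2.04 = 5.05
Sum of distinct covariances = 0.92
σ²_total = ΣVar(i) + 2·Σcov = 5.05 + 2 × 0.92 = 6.89
α = (3/2)·(1 − 5.05/6.89) = 0.401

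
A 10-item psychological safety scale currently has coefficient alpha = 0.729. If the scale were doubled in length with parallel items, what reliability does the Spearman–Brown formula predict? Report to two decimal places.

predicted reliability = 0.84

Length factor m = 2
α' = m·α / (1 + (m−1)·α)
   = 2 × 0.729 / (1 + (2 − 1) × 0.729)
   = 1.4580 / 1.7290 = 0.84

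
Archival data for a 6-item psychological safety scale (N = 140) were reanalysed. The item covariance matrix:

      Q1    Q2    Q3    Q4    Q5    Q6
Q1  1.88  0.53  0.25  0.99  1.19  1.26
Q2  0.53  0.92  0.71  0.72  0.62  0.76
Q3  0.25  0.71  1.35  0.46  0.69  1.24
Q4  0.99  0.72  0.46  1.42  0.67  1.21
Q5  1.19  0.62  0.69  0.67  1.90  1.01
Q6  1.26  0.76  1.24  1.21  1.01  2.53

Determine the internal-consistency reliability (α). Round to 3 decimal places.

α = 0.853

ΣVar(i) = 1.88 + 0.92 + 1.35 + 1.42 + 1.90 + 2.53 = 10.00
Sum of off-diagonal covariances = 12.31
σ²_T = 10.00 + 2 × 12.31 = 34.62
α = (k/(k−1))·(1 − ΣVar(i)/σ²_T) = (6/5)·(1 − 10.00/34.62) = 0.853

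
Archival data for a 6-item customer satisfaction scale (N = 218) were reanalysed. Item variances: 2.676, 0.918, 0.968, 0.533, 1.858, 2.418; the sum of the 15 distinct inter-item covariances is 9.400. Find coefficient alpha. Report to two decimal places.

coefficient alpha = 0.80

ΣVar(i) = 2.676 + 0.918 + 0.968 + 0.533 + 1.858 + 2.418 = 9.371
Sum of distinct covariances = 9.400
σ²_total = ΣVar(i) + 2·Σcov = 9.371 + 2 × 9.400 = 28.171
α = (6/5)·(1 − 9.371/28.171) = 0.80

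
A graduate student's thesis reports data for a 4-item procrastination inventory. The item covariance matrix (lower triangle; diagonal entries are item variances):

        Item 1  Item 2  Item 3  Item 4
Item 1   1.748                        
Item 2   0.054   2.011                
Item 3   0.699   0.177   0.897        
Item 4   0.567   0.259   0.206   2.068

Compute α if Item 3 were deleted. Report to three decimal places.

Remaining items: Item 1, Item 2, Item 4 (k = 3).
Σσᵢ² = 1.748 + 2.011 + 2.068 = 5.827
Var(T) = 5.827 + 2 × 0.880 = 7.587
α (item deleted) = (3/2)·(1 − 5.827/7.587) = 0.348

α = 0.348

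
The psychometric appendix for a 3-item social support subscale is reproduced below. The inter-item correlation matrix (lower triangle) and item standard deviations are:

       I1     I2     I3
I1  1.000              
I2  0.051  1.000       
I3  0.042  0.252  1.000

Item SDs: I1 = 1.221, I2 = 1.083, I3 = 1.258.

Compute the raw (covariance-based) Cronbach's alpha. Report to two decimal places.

Σσ²ᵢ = 1.221² + 1.083² + 1.258² = 4.2463
Covariances σ_ij = r_ij · s_i · s_j:
  σ(I1,I2) = 0.051 × 1.221 × 1.083 = 0.0674
  σ(I1,I3) = 0.042 × 1.221 × 1.258 = 0.0645
  σ(I2,I3) = 0.252 × 1.083 × 1.258 = 0.3433
σ²_T = Σσ²ᵢ + 2·Σσ_ij = 4.2463 + 2 × 0.4752 = 5.1967
α = (3/2)·(1 − 4.2463/5.1967) = 0.27

α = 0.27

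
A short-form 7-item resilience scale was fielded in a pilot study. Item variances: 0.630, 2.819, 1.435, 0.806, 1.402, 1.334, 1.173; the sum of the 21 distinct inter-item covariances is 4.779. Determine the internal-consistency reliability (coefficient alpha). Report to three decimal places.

α = 0.582

sum of item variances = 0.630 + 2.819 + 1.435 + 0.806 + 1.402 + 1.334 + 1.173 = 9.599
Sum of distinct covariances = 4.779
Var(T) = sum of item variances + 2·Σcov = 9.599 + 2 × 4.779 = 19.157
α = (7/6)·(1 − 9.599/19.157) = 0.582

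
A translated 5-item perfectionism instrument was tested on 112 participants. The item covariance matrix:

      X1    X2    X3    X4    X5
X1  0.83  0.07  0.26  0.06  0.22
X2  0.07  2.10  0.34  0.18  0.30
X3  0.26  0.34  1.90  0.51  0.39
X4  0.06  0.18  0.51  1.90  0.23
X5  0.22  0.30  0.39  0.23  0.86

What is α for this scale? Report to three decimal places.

Σσ²ᵢ = 0.83 + 2.10 + 1.90 + 1.90 + 0.86 = 7.59
Sum of off-diagonal covariances = 2.56
total variance = 7.59 + 2 × 2.56 = 12.71
α = (k/(k−1))·(1 − Σσ²ᵢ/total variance) = (5/4)·(1 − 7.59/12.71) = 0.504

α = 0.504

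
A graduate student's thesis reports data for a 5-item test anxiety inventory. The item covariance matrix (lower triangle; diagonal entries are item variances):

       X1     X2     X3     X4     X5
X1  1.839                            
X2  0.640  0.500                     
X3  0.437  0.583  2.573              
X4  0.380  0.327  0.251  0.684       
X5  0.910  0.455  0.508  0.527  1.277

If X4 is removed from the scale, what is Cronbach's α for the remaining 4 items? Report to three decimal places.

Remaining items: X1, X2, X3, X5 (k = 4).
sum of item variances = 1.839 + 0.500 + 2.573 + 1.277 = 6.189
σ²_T = 6.189 + 2 × 3.533 = 13.255
α (item deleted) = (4/3)·(1 − 6.189/13.255) = 0.711

α = 0.711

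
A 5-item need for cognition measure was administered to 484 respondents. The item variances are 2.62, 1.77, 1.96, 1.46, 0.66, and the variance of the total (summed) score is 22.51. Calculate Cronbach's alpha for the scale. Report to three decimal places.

Σσ²ᵢ = 2.62 + 1.77 + 1.96 + 1.46 + 0.66 = 8.47
α = (k/(k−1))·(1 − Σσ²ᵢ/σ²_total) = (5/4)·(1 − 8.47/22.51) = 0.780

α = 0.780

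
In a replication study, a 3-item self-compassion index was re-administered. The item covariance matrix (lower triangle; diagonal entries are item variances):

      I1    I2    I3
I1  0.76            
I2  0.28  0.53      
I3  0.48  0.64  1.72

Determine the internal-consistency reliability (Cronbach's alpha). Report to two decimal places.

Cronbach's alpha = 0.72

Σσ²ᵢ = 0.76 + 0.53 + 1.72 = 3.01
Sum of off-diagonal covariances = 1.40
Var(T) = 3.01 + 2 × 1.40 = 5.81
α = (k/(k−1))·(1 − Σσ²ᵢ/Var(T)) = (3/2)·(1 − 3.01/5.81) = 0.72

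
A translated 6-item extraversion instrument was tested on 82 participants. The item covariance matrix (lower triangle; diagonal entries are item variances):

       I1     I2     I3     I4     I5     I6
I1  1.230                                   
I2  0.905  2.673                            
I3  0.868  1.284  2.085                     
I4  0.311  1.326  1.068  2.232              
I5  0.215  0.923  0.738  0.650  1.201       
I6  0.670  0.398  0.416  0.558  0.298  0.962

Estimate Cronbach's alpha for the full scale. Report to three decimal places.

ΣVar(i) = 1.230 + 2.673 + 2.085 + 2.232 + 1.201 + 0.962 = 10.383
Sum of the distinct covariances = 10.628
σ²_total = 10.383 + 2 × 10.628 = 31.639
α = (k/(k−1))·(1 − ΣVar(i)/σ²_total) = (6/5)·(1 − 10.383/31.639) = 0.806

α = 0.806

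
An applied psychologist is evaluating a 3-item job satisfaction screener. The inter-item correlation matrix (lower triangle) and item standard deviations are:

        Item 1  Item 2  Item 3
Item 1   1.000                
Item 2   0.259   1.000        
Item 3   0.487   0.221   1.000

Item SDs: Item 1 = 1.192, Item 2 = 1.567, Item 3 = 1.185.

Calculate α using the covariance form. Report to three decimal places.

Σσ²ᵢ = 1.192² + 1.567² + 1.185² = 5.2806
Covariances σ_ij = r_ij · s_i · s_j:
  σ(Item 1,Item 2) = 0.259 × 1.192 × 1.567 = 0.4838
  σ(Item 1,Item 3) = 0.487 × 1.192 × 1.185 = 0.6879
  σ(Item 2,Item 3) = 0.221 × 1.567 × 1.185 = 0.4104
σ²_T = Σσ²ᵢ + 2·Σσ_ij = 5.2806 + 2 × 1.5821 = 8.4448
α = (3/2)·(1 − 5.2806/8.4448) = 0.562

α = 0.562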